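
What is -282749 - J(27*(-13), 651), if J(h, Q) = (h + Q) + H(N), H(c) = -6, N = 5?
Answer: -283043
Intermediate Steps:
J(h, Q) = -6 + Q + h (J(h, Q) = (h + Q) - 6 = (Q + h) - 6 = -6 + Q + h)
-282749 - J(27*(-13), 651) = -282749 - (-6 + 651 + 27*(-13)) = -282749 - (-6 + 651 - 351) = -282749 - 1*294 = -282749 - 294 = -283043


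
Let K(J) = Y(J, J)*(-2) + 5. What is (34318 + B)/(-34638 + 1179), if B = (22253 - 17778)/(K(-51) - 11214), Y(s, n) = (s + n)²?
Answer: -1098754931/1071256803 ≈ -1.0257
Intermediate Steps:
Y(s, n) = (n + s)²
K(J) = 5 - 8*J² (K(J) = (J + J)²*(-2) + 5 = (2*J)²*(-2) + 5 = (4*J²)*(-2) + 5 = -8*J² + 5 = 5 - 8*J²)
B = -4475/32017 (B = (22253 - 17778)/((5 - 8*(-51)²) - 11214) = 4475/((5 - 8*2601) - 11214) = 4475/((5 - 20808) - 11214) = 4475/(-20803 - 11214) = 4475/(-32017) = 4475*(-1/32017) = -4475/32017 ≈ -0.13977)
(34318 + B)/(-34638 + 1179) = (34318 - 4475/32017)/(-34638 + 1179) = (1098754931/32017)/(-33459) = (1098754931/32017)*(-1/33459) = -1098754931/1071256803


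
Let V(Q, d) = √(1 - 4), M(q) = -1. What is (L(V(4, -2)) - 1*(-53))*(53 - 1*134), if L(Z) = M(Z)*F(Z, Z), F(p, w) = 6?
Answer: -3807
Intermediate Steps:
V(Q, d) = I*√3 (V(Q, d) = √(-3) = I*√3)
L(Z) = -6 (L(Z) = -1*6 = -6)
(L(V(4, -2)) - 1*(-53))*(53 - 1*134) = (-6 - 1*(-53))*(53 - 1*134) = (-6 + 53)*(53 - 134) = 47*(-81) = -3807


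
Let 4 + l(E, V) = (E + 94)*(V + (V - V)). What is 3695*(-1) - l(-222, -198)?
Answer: -29035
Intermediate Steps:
l(E, V) = -4 + V*(94 + E) (l(E, V) = -4 + (E + 94)*(V + (V - V)) = -4 + (94 + E)*(V + 0) = -4 + (94 + E)*V = -4 + V*(94 + E))
3695*(-1) - l(-222, -198) = 3695*(-1) - (-4 + 94*(-198) - 222*(-198)) = -3695 - (-4 - 18612 + 43956) = -3695 - 1*25340 = -3695 - 25340 = -29035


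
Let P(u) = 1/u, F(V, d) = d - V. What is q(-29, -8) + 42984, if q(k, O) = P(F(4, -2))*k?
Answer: 257933/6 ≈ 42989.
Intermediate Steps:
q(k, O) = -k/6 (q(k, O) = k/(-2 - 1*4) = k/(-2 - 4) = k/(-6) = -k/6)
q(-29, -8) + 42984 = -1/6*(-29) + 42984 = 29/6 + 42984 = 257933/6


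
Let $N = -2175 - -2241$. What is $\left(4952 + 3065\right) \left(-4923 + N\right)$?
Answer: $-38938569$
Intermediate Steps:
$N = 66$ ($N = -2175 + 2241 = 66$)
$\left(4952 + 3065\right) \left(-4923 + N\right) = \left(4952 + 3065\right) \left(-4923 + 66\right) = 8017 \left(-4857\right) = -38938569$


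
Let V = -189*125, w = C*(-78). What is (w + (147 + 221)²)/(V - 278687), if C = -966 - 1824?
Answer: -88261/75578 ≈ -1.1678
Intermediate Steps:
C = -2790
w = 217620 (w = -2790*(-78) = 217620)
V = -23625
(w + (147 + 221)²)/(V - 278687) = (217620 + (147 + 221)²)/(-23625 - 278687) = (217620 + 368²)/(-302312) = (217620 + 135424)*(-1/302312) = 353044*(-1/302312) = -88261/75578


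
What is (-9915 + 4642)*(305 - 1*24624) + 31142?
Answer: 128265229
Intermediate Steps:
(-9915 + 4642)*(305 - 1*24624) + 31142 = -5273*(305 - 24624) + 31142 = -5273*(-24319) + 31142 = 128234087 + 31142 = 128265229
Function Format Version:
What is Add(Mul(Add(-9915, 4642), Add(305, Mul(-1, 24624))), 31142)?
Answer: 128265229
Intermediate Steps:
Add(Mul(Add(-9915, 4642), Add(305, Mul(-1, 24624))), 31142) = Add(Mul(-5273, Add(305, -24624)), 31142) = Add(Mul(-5273, -24319), 31142) = Add(128234087, 31142) = 128265229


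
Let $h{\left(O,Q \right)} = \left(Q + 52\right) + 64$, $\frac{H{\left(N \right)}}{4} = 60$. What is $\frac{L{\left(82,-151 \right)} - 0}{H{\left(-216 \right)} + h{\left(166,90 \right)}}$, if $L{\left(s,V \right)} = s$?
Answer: $\frac{41}{223} \approx 0.18386$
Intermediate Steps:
$H{\left(N \right)} = 240$ ($H{\left(N \right)} = 4 \cdot 60 = 240$)
$h{\left(O,Q \right)} = 116 + Q$ ($h{\left(O,Q \right)} = \left(52 + Q\right) + 64 = 116 + Q$)
$\frac{L{\left(82,-151 \right)} - 0}{H{\left(-216 \right)} + h{\left(166,90 \right)}} = \frac{82 - 0}{240 + \left(116 + 90\right)} = \frac{82 + 0}{240 + 206} = \frac{82}{446} = 82 \cdot \frac{1}{446} = \frac{41}{223}$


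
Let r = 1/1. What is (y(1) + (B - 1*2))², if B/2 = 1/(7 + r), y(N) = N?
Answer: 9/16 ≈ 0.56250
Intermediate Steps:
r = 1
B = ¼ (B = 2/(7 + 1) = 2/8 = 2*(⅛) = ¼ ≈ 0.25000)
(y(1) + (B - 1*2))² = (1 + (¼ - 1*2))² = (1 + (¼ - 2))² = (1 - 7/4)² = (-¾)² = 9/16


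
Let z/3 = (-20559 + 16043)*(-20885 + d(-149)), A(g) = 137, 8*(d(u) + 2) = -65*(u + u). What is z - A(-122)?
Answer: 250173844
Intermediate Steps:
d(u) = -2 - 65*u/4 (d(u) = -2 + (-65*(u + u))/8 = -2 + (-130*u)/8 = -2 - 65*u/4)
z = 250173981 (z = 3*((-20559 + 16043)*(-20885 + (-2 - 65/4*(-149)))) = 3*(-4516*(-20885 + (-2 + 9685/4))) = 3*(-4516*(-20885 + 9677/4)) = 3*(-4516*(-73863/4)) = 3*83391327 = 250173981)
z - A(-122) = 250173981 - 1*137 = 250173981 - 137 = 250173844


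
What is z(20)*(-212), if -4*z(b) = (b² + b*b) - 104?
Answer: 36888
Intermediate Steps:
z(b) = 26 - b²/2 (z(b) = -((b² + b*b) - 104)/4 = -((b² + b²) - 104)/4 = -(2*b² - 104)/4 = -(-104 + 2*b²)/4 = 26 - b²/2)
z(20)*(-212) = (26 - ½*20²)*(-212) = (26 - ½*400)*(-212) = (26 - 200)*(-212) = -174*(-212) = 36888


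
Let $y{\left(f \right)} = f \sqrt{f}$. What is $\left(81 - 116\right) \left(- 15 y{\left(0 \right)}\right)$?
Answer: $0$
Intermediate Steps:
$y{\left(f \right)} = f^{\frac{3}{2}}$
$\left(81 - 116\right) \left(- 15 y{\left(0 \right)}\right) = \left(81 - 116\right) \left(- 15 \cdot 0^{\frac{3}{2}}\right) = - 35 \left(\left(-15\right) 0\right) = \left(-35\right) 0 = 0$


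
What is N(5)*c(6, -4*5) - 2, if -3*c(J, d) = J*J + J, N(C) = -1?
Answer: 12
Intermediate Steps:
c(J, d) = -J/3 - J**2/3 (c(J, d) = -(J*J + J)/3 = -(J**2 + J)/3 = -(J + J**2)/3 = -J/3 - J**2/3)
N(5)*c(6, -4*5) - 2 = -(-1)*6*(1 + 6)/3 - 2 = -(-1)*6*7/3 - 2 = -1*(-14) - 2 = 14 - 2 = 12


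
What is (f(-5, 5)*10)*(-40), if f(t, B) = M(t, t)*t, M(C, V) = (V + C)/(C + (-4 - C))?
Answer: 5000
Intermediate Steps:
M(C, V) = -C/4 - V/4 (M(C, V) = (C + V)/(-4) = (C + V)*(-¼) = -C/4 - V/4)
f(t, B) = -t²/2 (f(t, B) = (-t/4 - t/4)*t = (-t/2)*t = -t²/2)
(f(-5, 5)*10)*(-40) = (-½*(-5)²*10)*(-40) = (-½*25*10)*(-40) = -25/2*10*(-40) = -125*(-40) = 5000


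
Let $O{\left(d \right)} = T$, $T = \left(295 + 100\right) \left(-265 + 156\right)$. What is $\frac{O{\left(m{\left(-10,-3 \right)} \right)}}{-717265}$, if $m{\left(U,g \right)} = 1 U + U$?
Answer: $\frac{8611}{143453} \approx 0.060027$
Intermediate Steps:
$m{\left(U,g \right)} = 2 U$ ($m{\left(U,g \right)} = U + U = 2 U$)
$T = -43055$ ($T = 395 \left(-109\right) = -43055$)
$O{\left(d \right)} = -43055$
$\frac{O{\left(m{\left(-10,-3 \right)} \right)}}{-717265} = - \frac{43055}{-717265} = \left(-43055\right) \left(- \frac{1}{717265}\right) = \frac{8611}{143453}$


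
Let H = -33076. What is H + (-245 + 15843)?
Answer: -17478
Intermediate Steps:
H + (-245 + 15843) = -33076 + (-245 + 15843) = -33076 + 15598 = -17478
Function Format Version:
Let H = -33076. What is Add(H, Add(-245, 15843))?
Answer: -17478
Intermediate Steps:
Add(H, Add(-245, 15843)) = Add(-33076, Add(-245, 15843)) = Add(-33076, 15598) = -17478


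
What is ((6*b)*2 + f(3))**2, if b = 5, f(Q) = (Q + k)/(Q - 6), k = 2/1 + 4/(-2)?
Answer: 3481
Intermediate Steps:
k = 0 (k = 2*1 + 4*(-1/2) = 2 - 2 = 0)
f(Q) = Q/(-6 + Q) (f(Q) = (Q + 0)/(Q - 6) = Q/(-6 + Q))
((6*b)*2 + f(3))**2 = ((6*5)*2 + 3/(-6 + 3))**2 = (30*2 + 3/(-3))**2 = (60 + 3*(-1/3))**2 = (60 - 1)**2 = 59**2 = 3481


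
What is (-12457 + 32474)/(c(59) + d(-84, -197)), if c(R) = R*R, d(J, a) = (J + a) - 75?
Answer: 20017/3125 ≈ 6.4054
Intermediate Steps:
d(J, a) = -75 + J + a
c(R) = R²
(-12457 + 32474)/(c(59) + d(-84, -197)) = (-12457 + 32474)/(59² + (-75 - 84 - 197)) = 20017/(3481 - 356) = 20017/3125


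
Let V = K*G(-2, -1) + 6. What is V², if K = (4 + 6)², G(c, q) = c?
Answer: 37636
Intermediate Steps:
K = 100 (K = 10² = 100)
V = -194 (V = 100*(-2) + 6 = -200 + 6 = -194)
V² = (-194)² = 37636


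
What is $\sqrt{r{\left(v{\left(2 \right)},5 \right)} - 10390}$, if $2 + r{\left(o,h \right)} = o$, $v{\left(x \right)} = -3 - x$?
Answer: $i \sqrt{10397} \approx 101.97 i$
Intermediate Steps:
$r{\left(o,h \right)} = -2 + o$
$\sqrt{r{\left(v{\left(2 \right)},5 \right)} - 10390} = \sqrt{\left(-2 - 5\right) - 10390} = \sqrt{-7 - 10390} = \sqrt{-10397} = i \sqrt{10397}$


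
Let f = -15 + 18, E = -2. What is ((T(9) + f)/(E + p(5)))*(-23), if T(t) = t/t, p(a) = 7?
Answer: -92/5 ≈ -18.400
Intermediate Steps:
f = 3
T(t) = 1
((T(9) + f)/(E + p(5)))*(-23) = ((1 + 3)/(-2 + 7))*(-23) = (4/5)*(-23) = (4*(⅕))*(-23) = (⅘)*(-23) = -92/5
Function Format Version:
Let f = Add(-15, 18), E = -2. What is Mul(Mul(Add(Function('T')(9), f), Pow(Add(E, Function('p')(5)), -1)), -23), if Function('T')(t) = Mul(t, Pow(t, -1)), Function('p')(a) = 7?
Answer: Rational(-92, 5) ≈ -18.400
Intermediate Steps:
f = 3
Function('T')(t) = 1
Mul(Mul(Add(Function('T')(9), f), Pow(Add(E, Function('p')(5)), -1)), -23) = Mul(Mul(Add(1, 3), Pow(Add(-2, 7), -1)), -23) = Mul(Mul(4, Pow(5, -1)), -23) = Mul(Mul(4, Rational(1, 5)), -23) = Mul(Rational(4, 5), -23) = Rational(-92, 5)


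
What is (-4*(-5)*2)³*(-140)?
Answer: -8960000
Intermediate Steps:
(-4*(-5)*2)³*(-140) = (20*2)³*(-140) = 40³*(-140) = 64000*(-140) = -8960000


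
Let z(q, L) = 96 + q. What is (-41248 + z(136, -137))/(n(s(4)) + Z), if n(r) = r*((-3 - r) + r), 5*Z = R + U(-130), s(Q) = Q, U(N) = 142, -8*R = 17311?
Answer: 328128/3331 ≈ 98.507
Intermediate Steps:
R = -17311/8 (R = -1/8*17311 = -17311/8 ≈ -2163.9)
Z = -3235/8 (Z = (-17311/8 + 142)/5 = (1/5)*(-16175/8) = -3235/8 ≈ -404.38)
n(r) = -3*r (n(r) = r*(-3) = -3*r)
(-41248 + z(136, -137))/(n(s(4)) + Z) = (-41248 + (96 + 136))/(-3*4 - 3235/8) = (-41248 + 232)/(-12 - 3235/8) = -41016/(-3331/8) = -41016*(-8/3331) = 328128/3331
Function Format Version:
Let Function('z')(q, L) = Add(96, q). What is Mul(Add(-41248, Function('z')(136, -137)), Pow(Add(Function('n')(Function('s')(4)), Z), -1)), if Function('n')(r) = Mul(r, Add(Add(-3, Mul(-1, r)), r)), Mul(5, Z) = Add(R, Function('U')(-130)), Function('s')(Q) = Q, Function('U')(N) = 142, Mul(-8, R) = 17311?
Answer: Rational(328128, 3331) ≈ 98.507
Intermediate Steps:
R = Rational(-17311, 8) (R = Mul(Rational(-1, 8), 17311) = Rational(-17311, 8) ≈ -2163.9)
Z = Rational(-3235, 8) (Z = Mul(Rational(1, 5), Add(Rational(-17311, 8), 142)) = Mul(Rational(1, 5), Rational(-16175, 8)) = Rational(-3235, 8) ≈ -404.38)
Function('n')(r) = Mul(-3, r) (Function('n')(r) = Mul(r, -3) = Mul(-3, r))
Mul(Add(-41248, Function('z')(136, -137)), Pow(Add(Function('n')(Function('s')(4)), Z), -1)) = Mul(Add(-41248, Add(96, 136)), Pow(Add(Mul(-3, 4), Rational(-3235, 8)), -1)) = Mul(Add(-41248, 232), Pow(Add(-12, Rational(-3235, 8)), -1)) = Mul(-41016, Pow(Rational(-3331, 8), -1)) = Mul(-41016, Rational(-8, 3331)) = Rational(328128, 3331)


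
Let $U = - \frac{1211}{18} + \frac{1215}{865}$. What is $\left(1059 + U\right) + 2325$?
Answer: $\frac{10332647}{3114} \approx 3318.1$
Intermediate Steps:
$U = - \frac{205129}{3114}$ ($U = \left(-1211\right) \frac{1}{18} + 1215 \cdot \frac{1}{865} = - \frac{1211}{18} + \frac{243}{173} = - \frac{205129}{3114} \approx -65.873$)
$\left(1059 + U\right) + 2325 = \left(1059 - \frac{205129}{3114}\right) + 2325 = \frac{3092597}{3114} + 2325 = \frac{10332647}{3114}$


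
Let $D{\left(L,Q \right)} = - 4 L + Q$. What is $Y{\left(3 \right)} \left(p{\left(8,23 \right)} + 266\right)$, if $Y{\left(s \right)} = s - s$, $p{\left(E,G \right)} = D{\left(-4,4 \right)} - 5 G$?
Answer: $0$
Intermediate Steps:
$D{\left(L,Q \right)} = Q - 4 L$
$p{\left(E,G \right)} = 20 - 5 G$ ($p{\left(E,G \right)} = \left(4 - -16\right) - 5 G = \left(4 + 16\right) - 5 G = 20 - 5 G$)
$Y{\left(s \right)} = 0$
$Y{\left(3 \right)} \left(p{\left(8,23 \right)} + 266\right) = 0 \left(\left(20 - 115\right) + 266\right) = 0 \left(-95 + 266\right) = 0 \cdot 171 = 0$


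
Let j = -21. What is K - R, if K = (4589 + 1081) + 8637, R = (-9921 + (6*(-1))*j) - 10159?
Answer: 34261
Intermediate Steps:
R = -19954 (R = (-9921 + (6*(-1))*(-21)) - 10159 = (-9921 - 6*(-21)) - 10159 = (-9921 + 126) - 10159 = -9795 - 10159 = -19954)
K = 14307 (K = 5670 + 8637 = 14307)
K - R = 14307 - 1*(-19954) = 14307 + 19954 = 34261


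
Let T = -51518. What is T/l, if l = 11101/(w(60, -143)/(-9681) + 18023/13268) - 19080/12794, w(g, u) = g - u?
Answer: -4043880003614951/651415463897244 ≈ -6.2078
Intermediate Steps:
l = 1302830927794488/156989013689 (l = 11101/((60 - 1*(-143))/(-9681) + 18023/13268) - 19080/12794 = 11101/((60 + 143)*(-1/9681) + 18023*(1/13268)) - 19080*1/12794 = 11101/(203*(-1/9681) + 18023/13268) - 9540/6397 = 11101/(-29/1383 + 18023/13268) - 9540/6397 = 11101/(24541037/18349644) - 9540/6397 = 11101*(18349644/24541037) - 9540/6397 = 203699398044/24541037 - 9540/6397 = 1302830927794488/156989013689 ≈ 8298.9)
T/l = -51518/1302830927794488/156989013689 = -51518*156989013689/1302830927794488 = -4043880003614951/651415463897244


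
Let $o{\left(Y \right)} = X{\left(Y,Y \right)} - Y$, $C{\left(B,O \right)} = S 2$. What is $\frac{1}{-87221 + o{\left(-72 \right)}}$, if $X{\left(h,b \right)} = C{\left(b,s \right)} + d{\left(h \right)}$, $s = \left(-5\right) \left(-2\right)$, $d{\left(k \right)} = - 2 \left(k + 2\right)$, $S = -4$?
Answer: $- \frac{1}{87017} \approx -1.1492 \cdot 10^{-5}$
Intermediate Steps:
$d{\left(k \right)} = -4 - 2 k$ ($d{\left(k \right)} = - 2 \left(2 + k\right) = -4 - 2 k$)
$s = 10$
$C{\left(B,O \right)} = -8$ ($C{\left(B,O \right)} = \left(-4\right) 2 = -8$)
$X{\left(h,b \right)} = -12 - 2 h$ ($X{\left(h,b \right)} = -8 - \left(4 + 2 h\right) = -12 - 2 h$)
$o{\left(Y \right)} = -12 - 3 Y$ ($o{\left(Y \right)} = \left(-12 - 2 Y\right) - Y = -12 - 3 Y$)
$\frac{1}{-87221 + o{\left(-72 \right)}} = \frac{1}{-87221 - -204} = \frac{1}{-87221 + \left(-12 + 216\right)} = \frac{1}{-87221 + 204} = \frac{1}{-87017} = - \frac{1}{87017}$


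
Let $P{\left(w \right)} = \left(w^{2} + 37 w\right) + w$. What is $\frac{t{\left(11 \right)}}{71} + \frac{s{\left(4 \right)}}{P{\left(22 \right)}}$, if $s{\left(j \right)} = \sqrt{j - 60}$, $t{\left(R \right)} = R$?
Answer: $\frac{11}{71} + \frac{i \sqrt{14}}{660} \approx 0.15493 + 0.0056692 i$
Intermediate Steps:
$s{\left(j \right)} = \sqrt{-60 + j}$
$P{\left(w \right)} = w^{2} + 38 w$
$\frac{t{\left(11 \right)}}{71} + \frac{s{\left(4 \right)}}{P{\left(22 \right)}} = \frac{11}{71} + \frac{\sqrt{-60 + 4}}{22 \left(38 + 22\right)} = 11 \cdot \frac{1}{71} + \frac{\sqrt{-56}}{22 \cdot 60} = \frac{11}{71} + \frac{2 i \sqrt{14}}{1320} = \frac{11}{71} + 2 i \sqrt{14} \cdot \frac{1}{1320} = \frac{11}{71} + \frac{i \sqrt{14}}{660}$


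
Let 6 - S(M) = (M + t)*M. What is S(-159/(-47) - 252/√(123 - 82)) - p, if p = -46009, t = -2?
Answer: 4026828464/90569 + 56448*√41/1927 ≈ 44649.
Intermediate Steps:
S(M) = 6 - M*(-2 + M) (S(M) = 6 - (M - 2)*M = 6 - (-2 + M)*M = 6 - M*(-2 + M))
S(-159/(-47) - 252/√(123 - 82)) - p = (6 - (-159/(-47) - 252/√(123 - 82))² + 2*(-159/(-47) - 252/√(123 - 82))) - 1*(-46009) = (6 - (-159*(-1/47) - 252*√41/41)² + 2*(-159*(-1/47) - 252*√41/41)) + 46009 = (6 - (159/47 - 252*√41/41)² + 2*(159/47 - 252*√41/41)) + 46009 = (6 - (159/47 - 252*√41/41)² + (318/47 - 504*√41/41)) + 46009 = (600/47 - (159/47 - 252*√41/41)² - 504*√41/41) + 46009 = 2163023/47 - (159/47 - 252*√41/41)² - 504*√41/41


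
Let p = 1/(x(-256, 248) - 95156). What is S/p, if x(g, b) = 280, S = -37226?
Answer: 3531853976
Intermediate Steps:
p = -1/94876 (p = 1/(280 - 95156) = 1/(-94876) = -1/94876 ≈ -1.0540e-5)
S/p = -37226/(-1/94876) = -37226*(-94876) = 3531853976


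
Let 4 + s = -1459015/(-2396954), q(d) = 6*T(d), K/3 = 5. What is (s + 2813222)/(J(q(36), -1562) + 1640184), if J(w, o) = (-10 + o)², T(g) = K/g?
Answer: 2247718532329/3284919991024 ≈ 0.68425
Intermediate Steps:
K = 15 (K = 3*5 = 15)
T(g) = 15/g
q(d) = 90/d (q(d) = 6*(15/d) = 90/d)
s = -8128801/2396954 (s = -4 - 1459015/(-2396954) = -4 - 1459015*(-1/2396954) = -4 + 1459015/2396954 = -8128801/2396954 ≈ -3.3913)
(s + 2813222)/(J(q(36), -1562) + 1640184) = (-8128801/2396954 + 2813222)/((-10 - 1562)² + 1640184) = 6743155596987/(2396954*((-1572)² + 1640184)) = 6743155596987/(2396954*(2471184 + 1640184)) = (6743155596987/2396954)/4111368 = (6743155596987/2396954)*(1/4111368) = 2247718532329/3284919991024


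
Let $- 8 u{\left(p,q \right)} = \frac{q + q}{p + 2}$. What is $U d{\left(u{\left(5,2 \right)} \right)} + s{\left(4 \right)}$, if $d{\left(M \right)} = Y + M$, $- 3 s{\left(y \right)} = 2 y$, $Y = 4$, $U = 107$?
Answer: $\frac{17543}{42} \approx 417.69$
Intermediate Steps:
$u{\left(p,q \right)} = - \frac{q}{4 \left(2 + p\right)}$ ($u{\left(p,q \right)} = - \frac{\left(q + q\right) \frac{1}{p + 2}}{8} = - \frac{2 q \frac{1}{2 + p}}{8} = - \frac{q}{4 \left(2 + p\right)}$)
$s{\left(y \right)} = - \frac{2 y}{3}$
$d{\left(M \right)} = 4 + M$
$U d{\left(u{\left(5,2 \right)} \right)} + s{\left(4 \right)} = 107 \left(4 - \frac{2}{8 + 4 \cdot 5}\right) - \frac{8}{3} = 107 \left(4 - \frac{2}{8 + 20}\right) - \frac{8}{3} = 107 \left(4 - \frac{2}{28}\right) - \frac{8}{3} = 107 \left(4 - 2 \cdot \frac{1}{28}\right) - \frac{8}{3} = 107 \left(4 - \frac{1}{14}\right) - \frac{8}{3} = 107 \cdot \frac{55}{14} - \frac{8}{3} = \frac{5885}{14} - \frac{8}{3} = \frac{17543}{42}$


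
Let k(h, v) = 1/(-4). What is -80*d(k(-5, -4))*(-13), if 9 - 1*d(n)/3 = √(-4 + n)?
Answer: 28080 - 1560*I*√17 ≈ 28080.0 - 6432.0*I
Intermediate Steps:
k(h, v) = -¼
d(n) = 27 - 3*√(-4 + n)
-80*d(k(-5, -4))*(-13) = -80*(27 - 3*√(-4 - ¼))*(-13) = -80*(27 - 3*I*√17/2)*(-13) = (-2160 + 120*I*√17)*(-13) = 28080 - 1560*I*√17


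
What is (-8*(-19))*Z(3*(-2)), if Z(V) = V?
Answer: -912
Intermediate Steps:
(-8*(-19))*Z(3*(-2)) = (-8*(-19))*(3*(-2)) = 152*(-6) = -912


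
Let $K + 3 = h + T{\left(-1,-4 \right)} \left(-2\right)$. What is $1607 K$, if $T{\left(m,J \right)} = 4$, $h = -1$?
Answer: $-19284$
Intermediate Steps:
$K = -12$ ($K = -3 + \left(-1 + 4 \left(-2\right)\right) = -3 - 9 = -12$)
$1607 K = 1607 \left(-12\right) = -19284$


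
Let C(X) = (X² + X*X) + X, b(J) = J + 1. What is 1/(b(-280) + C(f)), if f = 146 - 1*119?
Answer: 1/1206 ≈ 0.00082919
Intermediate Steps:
b(J) = 1 + J
f = 27 (f = 146 - 119 = 27)
C(X) = X + 2*X² (C(X) = (X² + X²) + X = 2*X² + X = X + 2*X²)
1/(b(-280) + C(f)) = 1/((1 - 280) + 27*(1 + 2*27)) = 1/(-279 + 27*(1 + 54)) = 1/(-279 + 27*55) = 1/(-279 + 1485) = 1/1206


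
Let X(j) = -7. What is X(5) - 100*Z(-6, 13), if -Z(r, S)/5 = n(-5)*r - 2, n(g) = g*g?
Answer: -76007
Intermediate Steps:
n(g) = g²
Z(r, S) = 10 - 125*r (Z(r, S) = -5*((-5)²*r - 2) = -5*(25*r - 2) = -5*(-2 + 25*r) = 10 - 125*r)
X(5) - 100*Z(-6, 13) = -7 - 100*(10 - 125*(-6)) = -7 - 100*(10 + 750) = -7 - 100*760 = -7 - 76000 = -76007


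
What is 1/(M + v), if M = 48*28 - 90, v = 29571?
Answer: 1/30825 ≈ 3.2441e-5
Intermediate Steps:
M = 1254 (M = 1344 - 90 = 1254)
1/(M + v) = 1/(1254 + 29571) = 1/30825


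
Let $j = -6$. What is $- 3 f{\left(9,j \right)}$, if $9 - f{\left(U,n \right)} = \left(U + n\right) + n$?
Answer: $-36$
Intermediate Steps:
$f{\left(U,n \right)} = 9 - U - 2 n$ ($f{\left(U,n \right)} = 9 - \left(\left(U + n\right) + n\right) = 9 - \left(U + 2 n\right) = 9 - U - 2 n$)
$- 3 f{\left(9,j \right)} = - 3 \left(9 - 9 - -12\right) = - 3 \left(9 - 9 + 12\right) = \left(-3\right) 12 = -36$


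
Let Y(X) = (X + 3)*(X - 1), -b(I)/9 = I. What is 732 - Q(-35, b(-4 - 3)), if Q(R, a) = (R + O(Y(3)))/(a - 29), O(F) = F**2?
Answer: 24779/34 ≈ 728.79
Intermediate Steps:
b(I) = -9*I
Y(X) = (-1 + X)*(3 + X) (Y(X) = (3 + X)*(-1 + X) = (-1 + X)*(3 + X))
Q(R, a) = (144 + R)/(-29 + a) (Q(R, a) = (R + (-3 + 3**2 + 2*3)**2)/(a - 29) = (R + (-3 + 9 + 6)**2)/(-29 + a) = (R + 12**2)/(-29 + a) = (R + 144)/(-29 + a) = (144 + R)/(-29 + a))
732 - Q(-35, b(-4 - 3)) = 732 - (144 - 35)/(-29 - 9*(-4 - 3)) = 732 - 109/(-29 - 9*(-7)) = 732 - 109/(-29 + 63) = 732 - 109/34 = 24779/34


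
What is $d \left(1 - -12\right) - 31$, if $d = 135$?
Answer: $1724$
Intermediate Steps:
$d \left(1 - -12\right) - 31 = 135 \left(1 - -12\right) - 31 = 135 \left(1 + 12\right) - 31 = 135 \cdot 13 - 31 = 1755 - 31 = 1724$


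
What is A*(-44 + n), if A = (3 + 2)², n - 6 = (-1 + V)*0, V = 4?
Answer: -950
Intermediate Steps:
n = 6 (n = 6 + (-1 + 4)*0 = 6 + 3*0 = 6 + 0 = 6)
A = 25 (A = 5² = 25)
A*(-44 + n) = 25*(-44 + 6) = 25*(-38) = -950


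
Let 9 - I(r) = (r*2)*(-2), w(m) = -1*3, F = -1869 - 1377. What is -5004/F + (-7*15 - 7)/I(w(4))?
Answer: 63094/1623 ≈ 38.875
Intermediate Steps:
F = -3246
w(m) = -3
I(r) = 9 + 4*r (I(r) = 9 - r*2*(-2) = 9 - 2*r*(-2) = 9 - (-4)*r = 9 + 4*r)
-5004/F + (-7*15 - 7)/I(w(4)) = -5004/(-3246) + (-7*15 - 7)/(9 + 4*(-3)) = -5004*(-1/3246) + (-105 - 7)/(9 - 12) = 834/541 - 112/(-3) = 834/541 - 112*(-⅓) = 834/541 + 112/3 = 63094/1623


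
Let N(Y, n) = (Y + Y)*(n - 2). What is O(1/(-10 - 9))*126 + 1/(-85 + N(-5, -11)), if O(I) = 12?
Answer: 68041/45 ≈ 1512.0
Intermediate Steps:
N(Y, n) = 2*Y*(-2 + n) (N(Y, n) = (2*Y)*(-2 + n) = 2*Y*(-2 + n))
O(1/(-10 - 9))*126 + 1/(-85 + N(-5, -11)) = 12*126 + 1/(-85 + 2*(-5)*(-2 - 11)) = 1512 + 1/(-85 + 2*(-5)*(-13)) = 1512 + 1/(-85 + 130) = 1512 + 1/45 = 68041/45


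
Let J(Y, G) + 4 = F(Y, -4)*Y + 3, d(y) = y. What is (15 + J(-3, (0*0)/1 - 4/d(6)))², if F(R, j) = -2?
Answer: 400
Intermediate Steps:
J(Y, G) = -1 - 2*Y (J(Y, G) = -4 + (-2*Y + 3) = -4 + (3 - 2*Y) = -1 - 2*Y)
(15 + J(-3, (0*0)/1 - 4/d(6)))² = (15 + (-1 - 2*(-3)))² = (15 + (-1 + 6))² = (15 + 5)² = 20² = 400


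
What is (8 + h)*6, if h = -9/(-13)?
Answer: 678/13 ≈ 52.154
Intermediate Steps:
h = 9/13 (h = -9*(-1/13) = 9/13 ≈ 0.69231)
(8 + h)*6 = (8 + 9/13)*6 = (113/13)*6 = 678/13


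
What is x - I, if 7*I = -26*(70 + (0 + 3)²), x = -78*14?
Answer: -5590/7 ≈ -798.57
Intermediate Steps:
x = -1092
I = -2054/7 (I = (-26*(70 + (0 + 3)²))/7 = (-26*(70 + 3²))/7 = (-26*(70 + 9))/7 = (-26*79)/7 = (⅐)*(-2054) = -2054/7 ≈ -293.43)
x - I = -1092 - 1*(-2054/7) = -1092 + 2054/7 = -5590/7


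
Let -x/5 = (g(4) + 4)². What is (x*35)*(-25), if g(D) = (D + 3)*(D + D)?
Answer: 15750000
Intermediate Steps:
g(D) = 2*D*(3 + D) (g(D) = (3 + D)*(2*D) = 2*D*(3 + D))
x = -18000 (x = -5*(2*4*(3 + 4) + 4)² = -5*(2*4*7 + 4)² = -5*(56 + 4)² = -5*60² = -5*3600 = -18000)
(x*35)*(-25) = -18000*35*(-25) = -630000*(-25) = 15750000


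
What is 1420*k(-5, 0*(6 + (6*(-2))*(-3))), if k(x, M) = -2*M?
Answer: 0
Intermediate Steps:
1420*k(-5, 0*(6 + (6*(-2))*(-3))) = 1420*(-0*(6 + (6*(-2))*(-3))) = 1420*(-0*(6 - 12*(-3))) = 1420*(-0*(6 + 36)) = 1420*(-0*42) = 1420*(-2*0) = 1420*0 = 0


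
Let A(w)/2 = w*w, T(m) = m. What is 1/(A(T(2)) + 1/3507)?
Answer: 3507/28057 ≈ 0.12500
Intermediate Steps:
A(w) = 2*w² (A(w) = 2*(w*w) = 2*w²)
1/(A(T(2)) + 1/3507) = 1/(2*2² + 1/3507) = 1/(2*4 + 1/3507) = 1/(8 + 1/3507) = 1/(28057/3507) = 3507/28057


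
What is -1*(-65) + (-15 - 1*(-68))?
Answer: 118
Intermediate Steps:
-1*(-65) + (-15 - 1*(-68)) = 65 + (-15 + 68) = 65 + 53 = 118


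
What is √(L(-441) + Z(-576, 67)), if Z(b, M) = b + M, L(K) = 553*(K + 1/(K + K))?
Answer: I*√431090954/42 ≈ 494.35*I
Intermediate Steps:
L(K) = 553*K + 553/(2*K) (L(K) = 553*(K + 1/(2*K)) = 553*K + 553/(2*K))
Z(b, M) = M + b
√(L(-441) + Z(-576, 67)) = √((553*(-441) + (553/2)/(-441)) + (67 - 576)) = √((-243873 + (553/2)*(-1/441)) - 509) = √((-243873 - 79/126) - 509) = √(-30728077/126 - 509) = √(-30792211/126) = I*√431090954/42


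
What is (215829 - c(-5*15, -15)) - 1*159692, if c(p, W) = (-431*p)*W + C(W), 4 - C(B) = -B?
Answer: 541023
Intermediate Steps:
C(B) = 4 + B (C(B) = 4 - (-1)*B = 4 + B)
c(p, W) = 4 + W - 431*W*p (c(p, W) = (-431*p)*W + (4 + W) = -431*W*p + (4 + W) = 4 + W - 431*W*p)
(215829 - c(-5*15, -15)) - 1*159692 = (215829 - (4 - 15 - 431*(-15)*(-5*15))) - 1*159692 = (215829 - (4 - 15 - 431*(-15)*(-75))) - 159692 = (215829 - (4 - 15 - 484875)) - 159692 = (215829 - 1*(-484886)) - 159692 = (215829 + 484886) - 159692 = 700715 - 159692 = 541023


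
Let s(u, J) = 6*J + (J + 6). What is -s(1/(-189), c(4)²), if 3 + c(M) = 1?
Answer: -34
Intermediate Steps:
c(M) = -2 (c(M) = -3 + 1 = -2)
s(u, J) = 6 + 7*J (s(u, J) = 6*J + (6 + J) = 6 + 7*J)
-s(1/(-189), c(4)²) = -(6 + 7*(-2)²) = -(6 + 7*4) = -(6 + 28) = -1*34 = -34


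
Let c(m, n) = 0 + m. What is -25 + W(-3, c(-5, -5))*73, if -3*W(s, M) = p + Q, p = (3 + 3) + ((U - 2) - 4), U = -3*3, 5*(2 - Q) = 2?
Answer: 2326/15 ≈ 155.07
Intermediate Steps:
Q = 8/5 (Q = 2 - ⅕*2 = 2 - ⅖ = 8/5 ≈ 1.6000)
U = -9
p = -9 (p = (3 + 3) + ((-9 - 2) - 4) = 6 + (-11 - 4) = 6 - 15 = -9)
c(m, n) = m
W(s, M) = 37/15 (W(s, M) = -(-9 + 8/5)/3 = -⅓*(-37/5) = 37/15)
-25 + W(-3, c(-5, -5))*73 = -25 + (37/15)*73 = -25 + 2701/15 = 2326/15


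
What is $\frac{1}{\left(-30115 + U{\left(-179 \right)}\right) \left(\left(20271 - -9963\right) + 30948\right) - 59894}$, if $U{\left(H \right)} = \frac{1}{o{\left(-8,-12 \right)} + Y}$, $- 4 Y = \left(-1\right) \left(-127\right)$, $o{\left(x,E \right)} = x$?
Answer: $- \frac{53}{97655540248} \approx -5.4272 \cdot 10^{-10}$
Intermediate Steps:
$Y = - \frac{127}{4}$ ($Y = - \frac{\left(-1\right) \left(-127\right)}{4} = \left(- \frac{1}{4}\right) 127 = - \frac{127}{4} \approx -31.75$)
$U{\left(H \right)} = - \frac{4}{159}$ ($U{\left(H \right)} = \frac{1}{-8 - \frac{127}{4}} = \frac{1}{- \frac{159}{4}} = - \frac{4}{159}$)
$\frac{1}{\left(-30115 + U{\left(-179 \right)}\right) \left(\left(20271 - -9963\right) + 30948\right) - 59894} = \frac{1}{\left(-30115 - \frac{4}{159}\right) \left(\left(20271 - -9963\right) + 30948\right) - 59894} = \frac{1}{- \frac{4788289 \left(\left(20271 + 9963\right) + 30948\right)}{159} - 59894} = \frac{1}{- \frac{4788289 \left(30234 + 30948\right)}{159} - 59894} = \frac{1}{\left(- \frac{4788289}{159}\right) 61182 - 59894} = \frac{1}{- \frac{97652365866}{53} - 59894} = \frac{1}{- \frac{97655540248}{53}} = - \frac{53}{97655540248}$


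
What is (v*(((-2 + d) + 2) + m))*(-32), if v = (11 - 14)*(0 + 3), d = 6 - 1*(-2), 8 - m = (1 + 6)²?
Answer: -9504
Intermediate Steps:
m = -41 (m = 8 - (1 + 6)² = 8 - 1*7² = 8 - 1*49 = 8 - 49 = -41)
d = 8 (d = 6 + 2 = 8)
v = -9 (v = -3*3 = -9)
(v*(((-2 + d) + 2) + m))*(-32) = -9*(((-2 + 8) + 2) - 41)*(-32) = -9*((6 + 2) - 41)*(-32) = -9*(8 - 41)*(-32) = -9*(-33)*(-32) = 297*(-32) = -9504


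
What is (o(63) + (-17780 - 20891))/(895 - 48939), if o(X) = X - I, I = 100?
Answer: 9677/12011 ≈ 0.80568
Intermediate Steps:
o(X) = -100 + X (o(X) = X - 1*100 = X - 100 = -100 + X)
(o(63) + (-17780 - 20891))/(895 - 48939) = ((-100 + 63) + (-17780 - 20891))/(895 - 48939) = (-37 - 38671)/(-48044) = -38708*(-1/48044) = 9677/12011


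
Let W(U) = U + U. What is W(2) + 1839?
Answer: 1843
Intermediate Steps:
W(U) = 2*U
W(2) + 1839 = 2*2 + 1839 = 4 + 1839 = 1843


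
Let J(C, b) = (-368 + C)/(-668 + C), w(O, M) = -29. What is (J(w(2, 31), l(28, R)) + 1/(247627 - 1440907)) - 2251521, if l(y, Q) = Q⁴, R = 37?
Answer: -1872625926547897/831716160 ≈ -2.2515e+6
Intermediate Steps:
J(C, b) = (-368 + C)/(-668 + C)
(J(w(2, 31), l(28, R)) + 1/(247627 - 1440907)) - 2251521 = ((-368 - 29)/(-668 - 29) + 1/(247627 - 1440907)) - 2251521 = (-397/(-697) + 1/(-1193280)) - 2251521 = (-1/697*(-397) - 1/1193280) - 2251521 = (397/697 - 1/1193280) - 2251521 = 473731463/831716160 - 2251521 = -1872625926547897/831716160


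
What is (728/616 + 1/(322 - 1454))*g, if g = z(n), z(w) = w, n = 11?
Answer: 14705/1132 ≈ 12.990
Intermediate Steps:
g = 11
(728/616 + 1/(322 - 1454))*g = (728/616 + 1/(322 - 1454))*11 = (728*(1/616) + 1/(-1132))*11 = (13/11 - 1/1132)*11 = (14705/12452)*11 = 14705/1132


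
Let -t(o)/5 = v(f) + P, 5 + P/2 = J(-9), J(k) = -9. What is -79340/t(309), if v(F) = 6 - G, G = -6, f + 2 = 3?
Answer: -3967/4 ≈ -991.75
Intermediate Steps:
f = 1 (f = -2 + 3 = 1)
v(F) = 12 (v(F) = 6 - 1*(-6) = 6 + 6 = 12)
P = -28 (P = -10 + 2*(-9) = -10 - 18 = -28)
t(o) = 80 (t(o) = -5*(12 - 28) = -5*(-16) = 80)
-79340/t(309) = -79340/80 = -79340*1/80 = -3967/4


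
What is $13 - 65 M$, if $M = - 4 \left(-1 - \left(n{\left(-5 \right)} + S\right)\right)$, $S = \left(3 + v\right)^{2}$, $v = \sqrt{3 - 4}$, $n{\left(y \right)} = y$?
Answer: $-1027 - 1560 i \approx -1027.0 - 1560.0 i$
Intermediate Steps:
$v = i$ ($v = \sqrt{-1} = i \approx 1.0 i$)
$S = \left(3 + i\right)^{2} \approx 8.0 + 6.0 i$
$M = -16 + 4 \left(3 + i\right)^{2}$ ($M = - 4 \left(-1 - \left(-5 + \left(3 + i\right)^{2}\right)\right) = - 4 \left(-1 + \left(5 - \left(3 + i\right)^{2}\right)\right) = - 4 \left(4 - \left(3 + i\right)^{2}\right) = -16 + 4 \left(3 + i\right)^{2} \approx 16.0 + 24.0 i$)
$13 - 65 M = 13 - 65 \left(16 + 24 i\right) = 13 - \left(1040 + 1560 i\right) = -1027 - 1560 i$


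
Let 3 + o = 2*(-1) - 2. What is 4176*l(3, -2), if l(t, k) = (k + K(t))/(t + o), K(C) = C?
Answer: -1044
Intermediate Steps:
o = -7 (o = -3 + (2*(-1) - 2) = -3 + (-2 - 2) = -3 - 4 = -7)
l(t, k) = (k + t)/(-7 + t) (l(t, k) = (k + t)/(t - 7) = (k + t)/(-7 + t))
4176*l(3, -2) = 4176*((-2 + 3)/(-7 + 3)) = 4176*(1/(-4)) = 4176*(-¼*1) = 4176*(-¼) = -1044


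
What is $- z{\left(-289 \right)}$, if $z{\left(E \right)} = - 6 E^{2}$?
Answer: $501126$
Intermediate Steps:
$- z{\left(-289 \right)} = - \left(-6\right) \left(-289\right)^{2} = - \left(-6\right) 83521 = \left(-1\right) \left(-501126\right) = 501126$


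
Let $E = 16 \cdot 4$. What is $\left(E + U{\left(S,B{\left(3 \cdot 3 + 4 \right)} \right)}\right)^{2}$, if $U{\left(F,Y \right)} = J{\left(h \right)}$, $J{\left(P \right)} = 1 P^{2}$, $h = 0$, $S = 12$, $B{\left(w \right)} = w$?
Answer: $4096$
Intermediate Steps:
$E = 64$
$J{\left(P \right)} = P^{2}$
$U{\left(F,Y \right)} = 0$ ($U{\left(F,Y \right)} = 0^{2} = 0$)
$\left(E + U{\left(S,B{\left(3 \cdot 3 + 4 \right)} \right)}\right)^{2} = \left(64 + 0\right)^{2} = 64^{2} = 4096$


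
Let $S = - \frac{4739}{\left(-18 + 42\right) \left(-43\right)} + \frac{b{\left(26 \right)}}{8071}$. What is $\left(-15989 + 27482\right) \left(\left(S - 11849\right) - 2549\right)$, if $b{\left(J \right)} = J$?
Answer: $- \frac{459285499300605}{2776424} \approx -1.6542 \cdot 10^{8}$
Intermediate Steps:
$S = \frac{38275301}{8329272}$ ($S = - \frac{4739}{\left(-18 + 42\right) \left(-43\right)} + \frac{26}{8071} = - \frac{4739}{24 \left(-43\right)} + 26 \cdot \frac{1}{8071} = - \frac{4739}{-1032} + \frac{26}{8071} = \left(-4739\right) \left(- \frac{1}{1032}\right) + \frac{26}{8071} = \frac{4739}{1032} + \frac{26}{8071} = \frac{38275301}{8329272} \approx 4.5953$)
$\left(-15989 + 27482\right) \left(\left(S - 11849\right) - 2549\right) = \left(-15989 + 27482\right) \left(\left(\frac{38275301}{8329272} - 11849\right) - 2549\right) = 11493 \left(- \frac{98655268627}{8329272} - 2549\right) = 11493 \left(- \frac{119886582955}{8329272}\right) = - \frac{459285499300605}{2776424}$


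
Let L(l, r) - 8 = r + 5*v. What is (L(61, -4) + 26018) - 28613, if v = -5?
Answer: -2616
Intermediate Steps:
L(l, r) = -17 + r (L(l, r) = 8 + (r + 5*(-5)) = 8 + (r - 25) = 8 + (-25 + r) = -17 + r)
(L(61, -4) + 26018) - 28613 = ((-17 - 4) + 26018) - 28613 = (-21 + 26018) - 28613 = 25997 - 28613 = -2616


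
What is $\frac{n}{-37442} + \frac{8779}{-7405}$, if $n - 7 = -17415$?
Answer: $- \frac{99898539}{138629005} \approx -0.72062$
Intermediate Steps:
$n = -17408$ ($n = 7 - 17415 = -17408$)
$\frac{n}{-37442} + \frac{8779}{-7405} = - \frac{17408}{-37442} + \frac{8779}{-7405} = \left(-17408\right) \left(- \frac{1}{37442}\right) + 8779 \left(- \frac{1}{7405}\right) = \frac{8704}{18721} - \frac{8779}{7405} = - \frac{99898539}{138629005}$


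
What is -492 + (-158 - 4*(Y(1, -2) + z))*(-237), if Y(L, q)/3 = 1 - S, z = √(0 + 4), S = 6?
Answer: 24630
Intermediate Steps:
z = 2 (z = √4 = 2)
Y(L, q) = -15 (Y(L, q) = 3*(1 - 1*6) = 3*(1 - 6) = 3*(-5) = -15)
-492 + (-158 - 4*(Y(1, -2) + z))*(-237) = -492 + (-158 - 4*(-15 + 2))*(-237) = -492 + (-158 - 4*(-13))*(-237) = -492 + (-158 + 52)*(-237) = -492 - 106*(-237) = -492 + 25122 = 24630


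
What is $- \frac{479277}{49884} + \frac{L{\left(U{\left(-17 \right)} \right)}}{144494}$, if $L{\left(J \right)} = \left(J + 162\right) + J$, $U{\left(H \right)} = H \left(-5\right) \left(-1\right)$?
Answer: $- \frac{11542174985}{1201323116} \approx -9.6079$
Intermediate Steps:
$U{\left(H \right)} = 5 H$ ($U{\left(H \right)} = - 5 H \left(-1\right) = 5 H$)
$L{\left(J \right)} = 162 + 2 J$ ($L{\left(J \right)} = \left(162 + J\right) + J = 162 + 2 J$)
$- \frac{479277}{49884} + \frac{L{\left(U{\left(-17 \right)} \right)}}{144494} = - \frac{479277}{49884} + \frac{162 + 2 \cdot 5 \left(-17\right)}{144494} = \left(-479277\right) \frac{1}{49884} + \left(162 + 2 \left(-85\right)\right) \frac{1}{144494} = - \frac{159759}{16628} + \left(162 - 170\right) \frac{1}{144494} = - \frac{159759}{16628} - \frac{4}{72247} = - \frac{11542174985}{1201323116}$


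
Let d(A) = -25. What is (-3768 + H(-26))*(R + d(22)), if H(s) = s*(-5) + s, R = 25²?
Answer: -2198400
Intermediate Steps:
R = 625
H(s) = -4*s (H(s) = -5*s + s = -4*s)
(-3768 + H(-26))*(R + d(22)) = (-3768 - 4*(-26))*(625 - 25) = (-3768 + 104)*600 = -3664*600 = -2198400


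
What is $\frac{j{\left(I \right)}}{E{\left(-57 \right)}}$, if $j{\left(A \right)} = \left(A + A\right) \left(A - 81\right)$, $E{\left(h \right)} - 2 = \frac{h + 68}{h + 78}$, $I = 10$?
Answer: $- \frac{29820}{53} \approx -562.64$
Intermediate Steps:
$E{\left(h \right)} = 2 + \frac{68 + h}{78 + h}$ ($E{\left(h \right)} = 2 + \frac{h + 68}{h + 78} = 2 + \frac{68 + h}{78 + h}$)
$j{\left(A \right)} = 2 A \left(-81 + A\right)$
$\frac{j{\left(I \right)}}{E{\left(-57 \right)}} = \frac{2 \cdot 10 \left(-81 + 10\right)}{\frac{1}{78 - 57} \left(224 + 3 \left(-57\right)\right)} = \frac{2 \cdot 10 \left(-71\right)}{\frac{1}{21} \left(224 - 171\right)} = - \frac{1420}{\frac{1}{21} \cdot 53} = - \frac{1420}{\frac{53}{21}} = \left(-1420\right) \frac{21}{53} = - \frac{29820}{53}$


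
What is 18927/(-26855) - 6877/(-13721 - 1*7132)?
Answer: -210002896/560007315 ≈ -0.37500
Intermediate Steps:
18927/(-26855) - 6877/(-13721 - 1*7132) = 18927*(-1/26855) - 6877/(-13721 - 7132) = -18927/26855 - 6877/(-20853) = -18927/26855 - 6877*(-1/20853) = -18927/26855 + 6877/20853 = -210002896/560007315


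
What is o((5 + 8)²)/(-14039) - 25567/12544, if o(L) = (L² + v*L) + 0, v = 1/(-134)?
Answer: -48051627931/11799049472 ≈ -4.0725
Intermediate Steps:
v = -1/134 ≈ -0.0074627
o(L) = L² - L/134 (o(L) = (L² - L/134) + 0 = L² - L/134)
o((5 + 8)²)/(-14039) - 25567/12544 = ((5 + 8)²*(-1/134 + (5 + 8)²))/(-14039) - 25567/12544 = (13²*(-1/134 + 13²))*(-1/14039) - 25567*1/12544 = (169*(-1/134 + 169))*(-1/14039) - 25567/12544 = (169*(22645/134))*(-1/14039) - 25567/12544 = (3827005/134)*(-1/14039) - 25567/12544 = -3827005/1881226 - 25567/12544 = -48051627931/11799049472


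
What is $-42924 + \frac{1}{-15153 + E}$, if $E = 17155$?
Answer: $- \frac{85933847}{2002} \approx -42924.0$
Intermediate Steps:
$-42924 + \frac{1}{-15153 + E} = -42924 + \frac{1}{-15153 + 17155} = -42924 + \frac{1}{2002} = - \frac{85933847}{2002}$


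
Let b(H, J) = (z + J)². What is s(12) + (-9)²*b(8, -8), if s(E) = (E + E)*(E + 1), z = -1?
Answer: 6873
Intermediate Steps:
s(E) = 2*E*(1 + E) (s(E) = (2*E)*(1 + E) = 2*E*(1 + E))
b(H, J) = (-1 + J)²
s(12) + (-9)²*b(8, -8) = 2*12*(1 + 12) + (-9)²*(-1 - 8)² = 2*12*13 + 81*(-9)² = 312 + 81*81 = 312 + 6561 = 6873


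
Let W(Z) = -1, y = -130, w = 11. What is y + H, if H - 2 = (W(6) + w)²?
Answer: -28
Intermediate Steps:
H = 102 (H = 2 + (-1 + 11)² = 2 + 10² = 2 + 100 = 102)
y + H = -130 + 102 = -28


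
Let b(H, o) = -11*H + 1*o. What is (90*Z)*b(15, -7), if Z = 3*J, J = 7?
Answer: -325080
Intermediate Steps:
b(H, o) = o - 11*H (b(H, o) = -11*H + o = o - 11*H)
Z = 21 (Z = 3*7 = 21)
(90*Z)*b(15, -7) = (90*21)*(-7 - 11*15) = 1890*(-7 - 165) = 1890*(-172) = -325080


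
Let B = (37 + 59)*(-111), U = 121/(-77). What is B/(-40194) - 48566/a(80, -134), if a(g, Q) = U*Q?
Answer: -34466479/149611 ≈ -230.37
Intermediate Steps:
U = -11/7 (U = 121*(-1/77) = -11/7 ≈ -1.5714)
a(g, Q) = -11*Q/7
B = -10656 (B = 96*(-111) = -10656)
B/(-40194) - 48566/a(80, -134) = -10656/(-40194) - 48566/((-11/7*(-134))) = -10656*(-1/40194) - 48566/1474/7 = 592/2233 - 48566*7/1474 = 592/2233 - 169981/737 = -34466479/149611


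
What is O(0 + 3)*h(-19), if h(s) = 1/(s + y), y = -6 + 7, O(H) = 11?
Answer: -11/18 ≈ -0.61111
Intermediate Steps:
y = 1
h(s) = 1/(1 + s) (h(s) = 1/(s + 1) = 1/(1 + s))
O(0 + 3)*h(-19) = 11/(1 - 19) = 11/(-18) = 11*(-1/18) = -11/18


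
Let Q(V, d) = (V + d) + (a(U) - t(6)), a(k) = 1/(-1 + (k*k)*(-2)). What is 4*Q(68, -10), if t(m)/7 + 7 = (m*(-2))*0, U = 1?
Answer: 1280/3 ≈ 426.67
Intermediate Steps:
a(k) = 1/(-1 - 2*k²) (a(k) = 1/(-1 + k²*(-2)) = 1/(-1 - 2*k²))
t(m) = -49 (t(m) = -49 + 7*((m*(-2))*0) = -49 + 7*(-2*m*0) = -49 + 7*0 = -49 + 0 = -49)
Q(V, d) = 146/3 + V + d (Q(V, d) = (V + d) + (-1/(1 + 2*1²) - 1*(-49)) = (V + d) + (-1/(1 + 2*1) + 49) = (V + d) + (-1/(1 + 2) + 49) = (V + d) + (-1/3 + 49) = (V + d) + (-1*⅓ + 49) = (V + d) + (-⅓ + 49) = (V + d) + 146/3 = 146/3 + V + d)
4*Q(68, -10) = 4*(146/3 + 68 - 10) = 4*(320/3) = 1280/3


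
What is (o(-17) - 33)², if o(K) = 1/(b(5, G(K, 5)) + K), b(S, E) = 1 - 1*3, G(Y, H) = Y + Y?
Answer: 394384/361 ≈ 1092.5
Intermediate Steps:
G(Y, H) = 2*Y
b(S, E) = -2 (b(S, E) = 1 - 3 = -2)
o(K) = 1/(-2 + K)
(o(-17) - 33)² = (1/(-2 - 17) - 33)² = (1/(-19) - 33)² = (-1/19 - 33)² = (-628/19)² = 394384/361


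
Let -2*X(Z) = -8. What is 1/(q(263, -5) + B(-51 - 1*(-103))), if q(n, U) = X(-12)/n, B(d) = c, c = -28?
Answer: -263/7360 ≈ -0.035734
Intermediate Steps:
X(Z) = 4 (X(Z) = -½*(-8) = 4)
B(d) = -28
q(n, U) = 4/n
1/(q(263, -5) + B(-51 - 1*(-103))) = 1/(4/263 - 28) = 1/(-7360/263) = -263/7360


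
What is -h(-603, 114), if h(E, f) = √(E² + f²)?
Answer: -3*√41845 ≈ -613.68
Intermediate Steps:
-h(-603, 114) = -√((-603)² + 114²) = -√(363609 + 12996) = -√376605 = -3*√41845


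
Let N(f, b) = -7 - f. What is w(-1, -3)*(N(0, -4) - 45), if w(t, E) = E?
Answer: 156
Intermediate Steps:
w(-1, -3)*(N(0, -4) - 45) = -3*((-7 - 1*0) - 45) = -3*((-7 + 0) - 45) = -3*(-7 - 45) = -3*(-52) = 156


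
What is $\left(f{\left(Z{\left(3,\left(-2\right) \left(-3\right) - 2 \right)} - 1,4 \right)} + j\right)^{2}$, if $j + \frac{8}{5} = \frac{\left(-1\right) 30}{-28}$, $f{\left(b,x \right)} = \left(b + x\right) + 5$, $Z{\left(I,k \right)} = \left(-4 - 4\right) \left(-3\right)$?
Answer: $\frac{4853209}{4900} \approx 990.45$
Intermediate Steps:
$Z{\left(I,k \right)} = 24$ ($Z{\left(I,k \right)} = \left(-8\right) \left(-3\right) = 24$)
$f{\left(b,x \right)} = 5 + b + x$
$j = - \frac{37}{70}$ ($j = - \frac{8}{5} + \frac{\left(-1\right) 30}{-28} = - \frac{8}{5} - - \frac{15}{14} = - \frac{8}{5} + \frac{15}{14} = - \frac{37}{70} \approx -0.52857$)
$\left(f{\left(Z{\left(3,\left(-2\right) \left(-3\right) - 2 \right)} - 1,4 \right)} + j\right)^{2} = \left(\left(5 + \left(24 - 1\right) + 4\right) - \frac{37}{70}\right)^{2} = \left(\left(5 + 23 + 4\right) - \frac{37}{70}\right)^{2} = \left(32 - \frac{37}{70}\right)^{2} = \left(\frac{2203}{70}\right)^{2} = \frac{4853209}{4900}$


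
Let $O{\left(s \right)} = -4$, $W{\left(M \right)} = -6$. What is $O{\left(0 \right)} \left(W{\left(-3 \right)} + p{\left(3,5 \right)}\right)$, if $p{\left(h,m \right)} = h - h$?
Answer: $24$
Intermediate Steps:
$p{\left(h,m \right)} = 0$
$O{\left(0 \right)} \left(W{\left(-3 \right)} + p{\left(3,5 \right)}\right) = - 4 \left(-6 + 0\right) = \left(-4\right) \left(-6\right) = 24$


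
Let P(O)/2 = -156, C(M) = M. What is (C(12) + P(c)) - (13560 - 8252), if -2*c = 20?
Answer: -5608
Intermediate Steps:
c = -10 (c = -½*20 = -10)
P(O) = -312 (P(O) = 2*(-156) = -312)
(C(12) + P(c)) - (13560 - 8252) = (12 - 312) - (13560 - 8252) = -300 - 1*5308 = -300 - 5308 = -5608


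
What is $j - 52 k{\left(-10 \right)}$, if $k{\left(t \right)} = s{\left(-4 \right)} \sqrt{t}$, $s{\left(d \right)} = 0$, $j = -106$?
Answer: $-106$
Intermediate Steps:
$k{\left(t \right)} = 0$ ($k{\left(t \right)} = 0 \sqrt{t} = 0$)
$j - 52 k{\left(-10 \right)} = -106 - 0 = -106 + 0 = -106$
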